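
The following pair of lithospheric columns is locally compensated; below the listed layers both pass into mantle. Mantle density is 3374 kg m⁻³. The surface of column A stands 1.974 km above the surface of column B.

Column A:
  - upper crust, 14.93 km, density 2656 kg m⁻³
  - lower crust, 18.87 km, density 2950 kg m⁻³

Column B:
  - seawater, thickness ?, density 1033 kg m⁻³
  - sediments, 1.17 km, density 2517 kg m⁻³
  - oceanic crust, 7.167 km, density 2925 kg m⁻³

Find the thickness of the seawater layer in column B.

Take the compensation level at the base of the deeper column (depth z_c below the surface of column A) and equate Σ ρ_i t_i down to z_c; mantle fills any gap and the z_c terms cancel.
Column A: 14.93×2656 + 18.87×2950 + (z_c − 33.8)×3374
Column B: 1.974×0 + x×1033 + 1.17×2517 + 7.167×2925 + (z_c − 1.974 − 8.337 − x)×3374
The z_c×3374 term appears on both sides and cancels. Collect the known terms of each column as K = Σ(ρt)_known − 3374 × (depth of known layers): K_A = 95320.58 − 3374×33.8 = −18720.62; K_B = 23908.365 − 3374×(1.974 + 8.337) = −10880.949.
Balance: K_A = K_B − x×(3374 − 1033), so x = (K_B − K_A)/(3374 − 1033) = 7839.67/2341 = 3.35 km.

3.35 km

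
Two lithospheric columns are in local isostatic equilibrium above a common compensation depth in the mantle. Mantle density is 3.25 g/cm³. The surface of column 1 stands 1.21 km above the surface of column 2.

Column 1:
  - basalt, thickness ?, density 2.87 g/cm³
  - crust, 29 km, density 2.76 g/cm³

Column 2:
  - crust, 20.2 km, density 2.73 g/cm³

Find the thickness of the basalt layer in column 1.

Take the compensation level at the base of the deeper column (depth z_c below the surface of column 1) and equate Σ ρ_i t_i down to z_c; mantle fills any gap and the z_c terms cancel.
Column 1: x×2.87 + 29×2.76 + (z_c − 29 − x)×3.25
Column 2: 1.21×0 + 20.2×2.73 + (z_c − 1.21 − 20.2)×3.25
The z_c×3.25 term appears on both sides and cancels. Collect the known terms of each column as K = Σ(ρt)_known − 3.25 × (depth of known layers): K_1 = 80.04 − 3.25×29 = −14.21; K_2 = 55.146 − 3.25×(1.21 + 20.2) = −14.4365.
Balance: K_1 − x×(3.25 − 2.87) = K_2, so x = (K_1 − K_2)/(3.25 − 2.87) = 0.2265/0.38 = 0.596 km.

0.596 km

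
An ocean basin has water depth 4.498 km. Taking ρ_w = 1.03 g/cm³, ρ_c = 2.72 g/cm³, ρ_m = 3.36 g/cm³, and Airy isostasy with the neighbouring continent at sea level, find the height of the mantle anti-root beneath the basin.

11.9 km

In Airy isostatic equilibrium: replacing crust with seawater at the top is compensated by replacing crust with mantle at the base: d (ρ_c − ρ_w) = a (ρ_m − ρ_c).
a = d (ρ_c − ρ_w)/(ρ_m − ρ_c) = 4.498 km × 1.69/0.64 = 11.9 km.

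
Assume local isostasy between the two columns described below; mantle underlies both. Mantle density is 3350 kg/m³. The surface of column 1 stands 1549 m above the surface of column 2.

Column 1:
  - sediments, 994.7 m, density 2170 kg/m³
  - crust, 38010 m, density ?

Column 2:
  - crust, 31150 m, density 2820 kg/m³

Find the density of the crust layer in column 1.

2810 kg/m³

Take the compensation level at the base of the deeper column (depth z_c below the surface of column 1) and equate Σ ρ_i t_i down to z_c; mantle fills any gap and the z_c terms cancel.
Column 1: 994.7×2170 + 38010×ρ + (z_c − 39004.7)×3350
Column 2: 1549×0 + 31150×2820 + (z_c − 1549 − 31150)×3350
The z_c×3350 term appears on both sides and cancels. Collect the known terms of each column as K = Σ(ρt)_known − 3350 × (depth of known layers): K_1 = 2158499 − 3350×39004.7 = −128507246; K_2 = 87843000 − 3350×(1549 + 31150) = −21698650.
Balance: K_1 + 38010×ρ = K_2, so ρ = (K_2 − K_1)/38010 = 106809000/38010 = 2810 kg/m³.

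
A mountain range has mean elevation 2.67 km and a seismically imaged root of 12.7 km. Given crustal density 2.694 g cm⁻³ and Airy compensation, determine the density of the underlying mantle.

Airy balance: ρ_c h = (ρ_m − ρ_c) r → ρ_m = ρ_c (1 + h/r).
ρ_m = 2.694 × (1 + 2.67 km/12.7 km) = 3.26 g cm⁻³.

3.26 g cm⁻³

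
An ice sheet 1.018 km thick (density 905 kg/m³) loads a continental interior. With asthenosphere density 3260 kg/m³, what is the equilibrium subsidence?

Isostatic balance requires: the ice load ρ_ice t is balanced by mantle displaced below, ρ_m s.
s = t ρ_ice / ρ_m = 1.018 km × 905/3260 = 0.283 km.

0.283 km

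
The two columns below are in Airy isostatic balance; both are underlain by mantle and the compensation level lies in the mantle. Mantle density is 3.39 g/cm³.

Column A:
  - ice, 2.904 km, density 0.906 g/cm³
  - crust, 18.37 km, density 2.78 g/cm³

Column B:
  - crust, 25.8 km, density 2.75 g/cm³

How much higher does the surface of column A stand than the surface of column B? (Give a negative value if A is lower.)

For any compensation level in the mantle, the mantle terms cancel and isostasy reduces to e = (Σt_A − Σt_B) − (Σ(ρt)_A − Σ(ρt)_B) / ρ_m.
Σt_A = 21.274 km; Σt_B = 25.8 km; Σ(ρt)_A = 53.699624; Σ(ρt)_B = 70.95 (in km·g/cm³).
e = (21.274 − 25.8) − (53.699624 − 70.95) / 3.39 = 0.563 km.

0.563 km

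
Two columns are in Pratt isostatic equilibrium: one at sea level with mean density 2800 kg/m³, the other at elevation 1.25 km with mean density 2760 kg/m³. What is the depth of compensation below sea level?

ρ_ref D = ρ (D + h) → D (ρ_ref − ρ) = ρ h.
D = ρ h/(ρ_ref − ρ) = 2760 × 1.25 km/(2800 − 2760) = 86.2 km.

86.2 km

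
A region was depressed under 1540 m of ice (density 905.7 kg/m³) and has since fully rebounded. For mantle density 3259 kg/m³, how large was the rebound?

Removing the load lets mantle flow back in; uplift u satisfies ρ_ice t = ρ_m u.
u = t ρ_ice/ρ_m = 1540 m × 905.7/3259 = 428 m.

428 m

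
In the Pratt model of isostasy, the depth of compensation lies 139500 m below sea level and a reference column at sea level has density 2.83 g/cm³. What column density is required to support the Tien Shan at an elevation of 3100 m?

Pratt balance: ρ_ref D = ρ (D + h).
ρ = ρ_ref D/(D + h) = 2.83 × 139500 m/(139500 m + 3100 m) = 2.77 g/cm³.

2.77 g/cm³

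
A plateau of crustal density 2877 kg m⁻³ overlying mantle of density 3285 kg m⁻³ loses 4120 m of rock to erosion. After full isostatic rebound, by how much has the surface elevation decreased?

512 m

Rebound u = e ρ_c/ρ_m = 4120 m × 2877/3285 = 3608 m.
Net surface drop = e − u = 4120 m − 3608 m = e (ρ_m − ρ_c)/ρ_m = 512 m.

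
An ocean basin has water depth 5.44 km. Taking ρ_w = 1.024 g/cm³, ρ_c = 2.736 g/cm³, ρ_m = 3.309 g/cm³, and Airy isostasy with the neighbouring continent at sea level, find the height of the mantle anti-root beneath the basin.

16.3 km

Balancing pressure at the compensation depth: replacing crust with seawater at the top is compensated by replacing crust with mantle at the base: d (ρ_c − ρ_w) = a (ρ_m − ρ_c).
a = d (ρ_c − ρ_w)/(ρ_m − ρ_c) = 5.44 km × 1.712/0.573 = 16.3 km.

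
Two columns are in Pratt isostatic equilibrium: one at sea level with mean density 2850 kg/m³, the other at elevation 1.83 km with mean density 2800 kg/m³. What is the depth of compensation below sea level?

102 km

ρ_ref D = ρ (D + h) → D (ρ_ref − ρ) = ρ h.
D = ρ h/(ρ_ref − ρ) = 2800 × 1.83 km/(2850 − 2800) = 102 km.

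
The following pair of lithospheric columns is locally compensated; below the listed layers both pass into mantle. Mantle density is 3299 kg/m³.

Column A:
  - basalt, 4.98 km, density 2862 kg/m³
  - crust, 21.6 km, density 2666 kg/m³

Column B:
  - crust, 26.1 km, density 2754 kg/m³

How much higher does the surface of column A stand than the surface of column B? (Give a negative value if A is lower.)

For any compensation level in the mantle, the mantle terms cancel and isostasy reduces to e = (Σt_A − Σt_B) − (Σ(ρt)_A − Σ(ρt)_B) / ρ_m.
Σt_A = 26.58 km; Σt_B = 26.1 km; Σ(ρt)_A = 71838.36; Σ(ρt)_B = 71879.4 (in km·kg/m³).
e = (26.58 − 26.1) − (71838.36 − 71879.4) / 3299 = 0.492 km.

0.492 km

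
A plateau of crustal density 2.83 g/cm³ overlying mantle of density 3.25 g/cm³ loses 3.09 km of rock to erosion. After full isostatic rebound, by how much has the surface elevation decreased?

0.399 km

Rebound u = e ρ_c/ρ_m = 3.09 km × 2.83/3.25 = 2.691 km.
Net surface drop = e − u = 3.09 km − 2.691 km = e (ρ_m − ρ_c)/ρ_m = 0.399 km.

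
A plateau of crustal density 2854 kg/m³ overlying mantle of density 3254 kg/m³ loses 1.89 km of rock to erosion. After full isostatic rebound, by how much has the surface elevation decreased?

0.232 km

Rebound u = e ρ_c/ρ_m = 1.89 km × 2854/3254 = 1.658 km.
Net surface drop = e − u = 1.89 km − 1.658 km = e (ρ_m − ρ_c)/ρ_m = 0.232 km.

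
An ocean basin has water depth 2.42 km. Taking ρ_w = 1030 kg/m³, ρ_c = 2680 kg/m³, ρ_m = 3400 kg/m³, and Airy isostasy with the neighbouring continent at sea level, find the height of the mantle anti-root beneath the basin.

5.55 km

Balancing pressure at the compensation depth: replacing crust with seawater at the top is compensated by replacing crust with mantle at the base: d (ρ_c − ρ_w) = a (ρ_m − ρ_c).
a = d (ρ_c − ρ_w)/(ρ_m − ρ_c) = 2.42 km × 1650/720 = 5.55 km.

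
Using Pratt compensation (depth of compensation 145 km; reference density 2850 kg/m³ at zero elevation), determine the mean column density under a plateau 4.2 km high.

Pratt balance: ρ_ref D = ρ (D + h).
ρ = ρ_ref D/(D + h) = 2850 × 145 km/(145 km + 4.2 km) = 2770 kg/m³.

2770 kg/m³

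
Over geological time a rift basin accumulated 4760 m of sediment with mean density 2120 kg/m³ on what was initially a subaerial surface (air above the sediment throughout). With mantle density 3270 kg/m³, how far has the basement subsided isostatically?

3090 m

Subaerial load: s = t ρ_sed / ρ_m = 4760 m × 2120/3270 = 3090 m.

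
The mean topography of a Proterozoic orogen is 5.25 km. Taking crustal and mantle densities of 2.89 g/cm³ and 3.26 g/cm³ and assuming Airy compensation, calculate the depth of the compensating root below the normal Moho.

Equating mass per unit area of the two columns: the weight of the topography is balanced by the buoyancy of the root, ρ_c h = (ρ_m − ρ_c) r.
r = h · ρ_c / (ρ_m − ρ_c) = 5.25 km × 2.89 / (3.26 − 2.89) = 41 km.

41 km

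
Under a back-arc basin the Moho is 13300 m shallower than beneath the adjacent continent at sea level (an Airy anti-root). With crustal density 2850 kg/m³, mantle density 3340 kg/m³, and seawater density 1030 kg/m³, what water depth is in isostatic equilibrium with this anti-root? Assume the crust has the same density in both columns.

3580 m

Replacing a thickness d of crust by seawater at the top must be balanced by replacing crust with mantle at the base: d (ρ_c − ρ_w) = a (ρ_m − ρ_c).
d = a (ρ_m − ρ_c)/(ρ_c − ρ_w) = 13300 m × 490/1820 = 3580 m.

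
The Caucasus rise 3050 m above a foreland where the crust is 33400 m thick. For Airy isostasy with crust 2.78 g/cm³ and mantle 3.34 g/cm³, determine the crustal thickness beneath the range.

51600 m

Root depth r = h ρ_c / (ρ_m − ρ_c) = 3050 m × 2.78 / 0.56 = 15140 m.
Total thickness = T + h + r = 33400 m + 3050 m + 15140 m = 51600 m.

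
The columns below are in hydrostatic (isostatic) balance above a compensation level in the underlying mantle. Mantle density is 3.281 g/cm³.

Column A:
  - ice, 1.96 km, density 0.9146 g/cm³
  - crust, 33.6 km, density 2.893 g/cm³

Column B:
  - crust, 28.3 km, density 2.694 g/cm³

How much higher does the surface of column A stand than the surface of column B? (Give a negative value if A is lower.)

For any compensation level in the mantle, the mantle terms cancel and isostasy reduces to e = (Σt_A − Σt_B) − (Σ(ρt)_A − Σ(ρt)_B) / ρ_m.
Σt_A = 35.56 km; Σt_B = 28.3 km; Σ(ρt)_A = 98.997416; Σ(ρt)_B = 76.2402 (in km·g/cm³).
e = (35.56 − 28.3) − (98.997416 − 76.2402) / 3.281 = 0.324 km.

0.324 km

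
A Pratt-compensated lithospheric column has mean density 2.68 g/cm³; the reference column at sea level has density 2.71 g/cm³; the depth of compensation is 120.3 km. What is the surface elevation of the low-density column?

1.35 km

ρ_ref D = ρ (D + h) → h = D (ρ_ref − ρ)/ρ.
h = 120.3 km × (2.71 − 2.68)/2.68 = 1.35 km.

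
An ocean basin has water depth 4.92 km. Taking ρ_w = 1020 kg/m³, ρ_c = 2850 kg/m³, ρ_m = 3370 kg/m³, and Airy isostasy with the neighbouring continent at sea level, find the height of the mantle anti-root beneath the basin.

17.3 km

For local isostatic compensation: replacing crust with seawater at the top is compensated by replacing crust with mantle at the base: d (ρ_c − ρ_w) = a (ρ_m − ρ_c).
a = d (ρ_c − ρ_w)/(ρ_m − ρ_c) = 4.92 km × 1830/520 = 17.3 km.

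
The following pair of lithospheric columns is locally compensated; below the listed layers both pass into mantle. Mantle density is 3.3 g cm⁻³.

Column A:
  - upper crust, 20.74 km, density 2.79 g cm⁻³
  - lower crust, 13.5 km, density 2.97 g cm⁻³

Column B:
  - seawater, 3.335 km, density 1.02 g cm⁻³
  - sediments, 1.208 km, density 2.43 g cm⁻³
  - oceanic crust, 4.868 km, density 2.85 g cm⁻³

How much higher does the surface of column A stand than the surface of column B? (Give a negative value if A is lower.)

1.27 km

For any compensation level in the mantle, the mantle terms cancel and isostasy reduces to e = (Σt_A − Σt_B) − (Σ(ρt)_A − Σ(ρt)_B) / ρ_m.
Σt_A = 34.24 km; Σt_B = 9.411 km; Σ(ρt)_A = 97.9596; Σ(ρt)_B = 20.21094 (in km·g cm⁻³).
e = (34.24 − 9.411) − (97.9596 − 20.21094) / 3.3 = 1.27 km.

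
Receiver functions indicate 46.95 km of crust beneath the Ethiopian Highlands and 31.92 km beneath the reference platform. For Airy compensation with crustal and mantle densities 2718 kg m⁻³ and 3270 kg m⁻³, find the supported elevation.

Excess crust Δ = 46.95 km − 31.92 km = 15.03 km, split between elevation h and root r with h + r = Δ.
Airy balance ρ_c h = (ρ_m − ρ_c) r gives r = h ρ_c/(ρ_m − ρ_c), so h (1 + ρ_c/(ρ_m − ρ_c)) = Δ, i.e. h = Δ (ρ_m − ρ_c)/ρ_m.
h = 15.03 km × 552/3270 = 2.54 km.

2.54 km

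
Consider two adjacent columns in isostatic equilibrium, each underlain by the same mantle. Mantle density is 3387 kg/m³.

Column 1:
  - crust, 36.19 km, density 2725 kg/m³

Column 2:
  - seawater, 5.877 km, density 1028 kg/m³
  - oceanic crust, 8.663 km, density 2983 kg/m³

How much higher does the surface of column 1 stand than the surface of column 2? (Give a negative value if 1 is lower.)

For any compensation level in the mantle, the mantle terms cancel and isostasy reduces to e = (Σt_1 − Σt_2) − (Σ(ρt)_1 − Σ(ρt)_2) / ρ_m.
Σt_1 = 36.19 km; Σt_2 = 14.54 km; Σ(ρt)_1 = 98617.75; Σ(ρt)_2 = 31883.285 (in km·kg/m³).
e = (36.19 − 14.54) − (98617.75 − 31883.285) / 3387 = 1.95 km.

1.95 km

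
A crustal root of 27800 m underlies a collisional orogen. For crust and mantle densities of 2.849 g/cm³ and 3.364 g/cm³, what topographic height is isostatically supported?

Equating mass per unit area of the two columns: ρ_c h = (ρ_m − ρ_c) r.
h = r (ρ_m − ρ_c) / ρ_c = 27800 m × (3.364 − 2.849) / 2.849 = 5030 m.

5030 m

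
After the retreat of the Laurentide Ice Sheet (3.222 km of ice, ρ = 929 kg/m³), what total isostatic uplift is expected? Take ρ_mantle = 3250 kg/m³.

Removing the load lets mantle flow back in; uplift u satisfies ρ_ice t = ρ_m u.
u = t ρ_ice/ρ_m = 3.222 km × 929/3250 = 0.921 km.

0.921 km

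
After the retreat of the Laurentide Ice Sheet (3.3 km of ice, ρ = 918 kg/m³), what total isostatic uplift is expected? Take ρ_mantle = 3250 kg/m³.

0.932 km

Removing the load lets mantle flow back in; uplift u satisfies ρ_ice t = ρ_m u.
u = t ρ_ice/ρ_m = 3.3 km × 918/3250 = 0.932 km.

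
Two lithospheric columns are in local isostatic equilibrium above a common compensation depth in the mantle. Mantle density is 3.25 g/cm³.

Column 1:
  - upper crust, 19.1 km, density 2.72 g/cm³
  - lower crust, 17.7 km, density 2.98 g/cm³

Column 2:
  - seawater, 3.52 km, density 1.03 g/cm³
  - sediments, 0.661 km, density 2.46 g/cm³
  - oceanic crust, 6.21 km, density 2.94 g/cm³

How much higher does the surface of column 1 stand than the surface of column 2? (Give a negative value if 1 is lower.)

1.43 km

For any compensation level in the mantle, the mantle terms cancel and isostasy reduces to e = (Σt_1 − Σt_2) − (Σ(ρt)_1 − Σ(ρt)_2) / ρ_m.
Σt_1 = 36.8 km; Σt_2 = 10.391 km; Σ(ρt)_1 = 104.698; Σ(ρt)_2 = 23.50906 (in km·g/cm³).
e = (36.8 − 10.391) − (104.698 − 23.50906) / 3.25 = 1.43 km.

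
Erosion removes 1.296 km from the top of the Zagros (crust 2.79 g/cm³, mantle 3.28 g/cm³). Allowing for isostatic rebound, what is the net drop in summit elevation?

Rebound u = e ρ_c/ρ_m = 1.296 km × 2.79/3.28 = 1.102 km.
Net surface drop = e − u = 1.296 km − 1.102 km = e (ρ_m − ρ_c)/ρ_m = 0.194 km.

0.194 km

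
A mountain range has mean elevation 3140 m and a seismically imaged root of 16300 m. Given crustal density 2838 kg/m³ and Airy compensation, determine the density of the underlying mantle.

Airy balance: ρ_c h = (ρ_m − ρ_c) r → ρ_m = ρ_c (1 + h/r).
ρ_m = 2838 × (1 + 3140 m/16300 m) = 3380 kg/m³.

3380 kg/m³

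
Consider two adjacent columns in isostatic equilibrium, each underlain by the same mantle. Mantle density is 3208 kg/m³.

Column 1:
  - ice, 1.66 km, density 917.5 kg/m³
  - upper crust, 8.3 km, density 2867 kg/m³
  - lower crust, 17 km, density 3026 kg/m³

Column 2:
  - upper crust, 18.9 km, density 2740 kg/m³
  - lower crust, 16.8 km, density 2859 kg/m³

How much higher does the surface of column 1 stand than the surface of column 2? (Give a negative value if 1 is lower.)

For any compensation level in the mantle, the mantle terms cancel and isostasy reduces to e = (Σt_1 − Σt_2) − (Σ(ρt)_1 − Σ(ρt)_2) / ρ_m.
Σt_1 = 26.96 km; Σt_2 = 35.7 km; Σ(ρt)_1 = 76761.15; Σ(ρt)_2 = 99817.2 (in km·kg/m³).
e = (26.96 − 35.7) − (76761.15 − 99817.2) / 3208 = −1.55 km.

−1.55 km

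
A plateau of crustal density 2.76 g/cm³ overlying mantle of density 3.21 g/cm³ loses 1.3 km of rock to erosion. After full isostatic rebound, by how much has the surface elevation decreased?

Rebound u = e ρ_c/ρ_m = 1.3 km × 2.76/3.21 = 1.118 km.
Net surface drop = e − u = 1.3 km − 1.118 km = e (ρ_m − ρ_c)/ρ_m = 0.182 km.

0.182 km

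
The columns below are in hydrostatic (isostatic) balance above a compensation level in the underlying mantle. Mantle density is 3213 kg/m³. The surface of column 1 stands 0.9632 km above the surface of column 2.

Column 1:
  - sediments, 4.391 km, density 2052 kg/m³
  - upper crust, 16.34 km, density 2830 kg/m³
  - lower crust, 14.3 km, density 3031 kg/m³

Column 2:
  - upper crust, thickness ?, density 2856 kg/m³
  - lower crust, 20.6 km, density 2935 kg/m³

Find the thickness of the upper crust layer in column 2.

14.4 km

Take the compensation level at the base of the deeper column (depth z_c below the surface of column 1) and equate Σ ρ_i t_i down to z_c; mantle fills any gap and the z_c terms cancel.
Column 1: 4.391×2052 + 16.34×2830 + 14.3×3031 + (z_c − 35.031)×3213
Column 2: 0.9632×0 + x×2856 + 20.6×2935 + (z_c − 0.9632 − 20.6 − x)×3213
The z_c×3213 term appears on both sides and cancels. Collect the known terms of each column as K = Σ(ρt)_known − 3213 × (depth of known layers): K_1 = 98595.832 − 3213×35.031 = −13958.771; K_2 = 60461 − 3213×(0.9632 + 20.6) = −8821.5616.
Balance: K_1 = K_2 − x×(3213 − 2856), so x = (K_2 − K_1)/(3213 − 2856) = 5137.21/357 = 14.4 km.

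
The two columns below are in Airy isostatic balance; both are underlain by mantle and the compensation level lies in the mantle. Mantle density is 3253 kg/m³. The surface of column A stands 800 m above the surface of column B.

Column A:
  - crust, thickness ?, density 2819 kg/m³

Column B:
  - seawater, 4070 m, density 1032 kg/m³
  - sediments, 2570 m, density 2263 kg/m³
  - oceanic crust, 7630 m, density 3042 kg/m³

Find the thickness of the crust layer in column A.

36400 m

Take the compensation level at the base of the deeper column (depth z_c below the surface of column A) and equate Σ ρ_i t_i down to z_c; mantle fills any gap and the z_c terms cancel.
Column A: x×2819 + (z_c − 0 − x)×3253
Column B: 800×0 + 4070×1032 + 2570×2263 + 7630×3042 + (z_c − 800 − 14270)×3253
The z_c×3253 term appears on both sides and cancels. Collect the known terms of each column as K = Σ(ρt)_known − 3253 × (depth of known layers): K_A = 0 − 3253×0 = 0; K_B = 33226610 − 3253×(800 + 14270) = −15796100.
Balance: K_A − x×(3253 − 2819) = K_B, so x = (K_A − K_B)/(3253 − 2819) = 15796100/434 = 36400 m.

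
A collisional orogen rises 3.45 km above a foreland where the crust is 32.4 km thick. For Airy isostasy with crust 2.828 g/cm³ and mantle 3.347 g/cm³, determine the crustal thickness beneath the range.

54.6 km

Root depth r = h ρ_c / (ρ_m − ρ_c) = 3.45 km × 2.828 / 0.519 = 18.8 km.
Total thickness = T + h + r = 32.4 km + 3.45 km + 18.8 km = 54.6 km.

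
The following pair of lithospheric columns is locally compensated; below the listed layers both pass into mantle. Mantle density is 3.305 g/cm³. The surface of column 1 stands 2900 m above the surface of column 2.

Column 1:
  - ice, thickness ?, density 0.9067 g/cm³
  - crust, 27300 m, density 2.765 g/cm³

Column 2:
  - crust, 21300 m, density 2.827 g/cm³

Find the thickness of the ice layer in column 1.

2090 m

Take the compensation level at the base of the deeper column (depth z_c below the surface of column 1) and equate Σ ρ_i t_i down to z_c; mantle fills any gap and the z_c terms cancel.
Column 1: x×0.9067 + 27300×2.765 + (z_c − 27300 − x)×3.305
Column 2: 2900×0 + 21300×2.827 + (z_c − 2900 − 21300)×3.305
The z_c×3.305 term appears on both sides and cancels. Collect the known terms of each column as K = Σ(ρt)_known − 3.305 × (depth of known layers): K_1 = 75484.5 − 3.305×27300 = −14742; K_2 = 60215.1 − 3.305×(2900 + 21300) = −19765.9.
Balance: K_1 − x×(3.305 − 0.9067) = K_2, so x = (K_1 − K_2)/(3.305 − 0.9067) = 5023.9/2.3983 = 2090 m.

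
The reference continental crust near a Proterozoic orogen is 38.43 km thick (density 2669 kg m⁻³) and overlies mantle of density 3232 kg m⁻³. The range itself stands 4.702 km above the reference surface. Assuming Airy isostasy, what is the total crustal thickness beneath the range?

65.4 km

Root depth r = h ρ_c / (ρ_m − ρ_c) = 4.702 km × 2669 / 563 = 22.29 km.
Total thickness = T + h + r = 38.43 km + 4.702 km + 22.29 km = 65.4 km.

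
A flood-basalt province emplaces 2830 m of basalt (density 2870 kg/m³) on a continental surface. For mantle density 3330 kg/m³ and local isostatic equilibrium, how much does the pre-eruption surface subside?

Subaerial loading: s = t ρ_load / ρ_m.
s = 2830 m × 2870/3330 = 2440 m.

2440 m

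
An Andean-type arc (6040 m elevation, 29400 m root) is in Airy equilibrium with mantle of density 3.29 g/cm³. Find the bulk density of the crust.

2.73 g/cm³

ρ_c h = (ρ_m − ρ_c) r → ρ_c (h + r) = ρ_m r → ρ_c = ρ_m r / (h + r).
ρ_c = 3.29 × 29400 m / (6040 m + 29400 m) = 2.73 g/cm³.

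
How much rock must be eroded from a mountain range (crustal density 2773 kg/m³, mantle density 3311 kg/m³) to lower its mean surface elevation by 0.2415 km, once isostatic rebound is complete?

1.49 km

Net drop Δ = e − u = e − e ρ_c/ρ_m = e (ρ_m − ρ_c)/ρ_m.
e = Δ ρ_m/(ρ_m − ρ_c) = 0.2415 km × 3311/538 = 1.49 km.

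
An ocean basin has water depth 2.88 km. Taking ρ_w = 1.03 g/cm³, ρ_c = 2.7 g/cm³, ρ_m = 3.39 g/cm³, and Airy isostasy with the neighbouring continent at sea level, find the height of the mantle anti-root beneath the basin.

By Archimedes' principle applied to the lithosphere: replacing crust with seawater at the top is compensated by replacing crust with mantle at the base: d (ρ_c − ρ_w) = a (ρ_m − ρ_c).
a = d (ρ_c − ρ_w)/(ρ_m − ρ_c) = 2.88 km × 1.67/0.69 = 6.97 km.

6.97 km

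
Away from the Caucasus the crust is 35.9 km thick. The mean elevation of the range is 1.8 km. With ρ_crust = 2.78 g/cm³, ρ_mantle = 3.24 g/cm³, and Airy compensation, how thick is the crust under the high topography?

Root depth r = h ρ_c / (ρ_m − ρ_c) = 1.8 km × 2.78 / 0.46 = 10.88 km.
Total thickness = T + h + r = 35.9 km + 1.8 km + 10.88 km = 48.6 km.

48.6 km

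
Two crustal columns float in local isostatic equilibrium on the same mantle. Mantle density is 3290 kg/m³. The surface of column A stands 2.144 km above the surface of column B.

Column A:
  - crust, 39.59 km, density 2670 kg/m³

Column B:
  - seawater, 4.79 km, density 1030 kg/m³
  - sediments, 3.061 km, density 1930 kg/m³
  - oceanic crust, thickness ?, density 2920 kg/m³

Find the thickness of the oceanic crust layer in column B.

Take the compensation level at the base of the deeper column (depth z_c below the surface of column A) and equate Σ ρ_i t_i down to z_c; mantle fills any gap and the z_c terms cancel.
Column A: 39.59×2670 + (z_c − 39.59)×3290
Column B: 2.144×0 + 4.79×1030 + 3.061×1930 + x×2920 + (z_c − 2.144 − 7.851 − x)×3290
The z_c×3290 term appears on both sides and cancels. Collect the known terms of each column as K = Σ(ρt)_known − 3290 × (depth of known layers): K_A = 105705.3 − 3290×39.59 = −24545.8; K_B = 10841.43 − 3290×(2.144 + 7.851) = −22042.12.
Balance: K_A = K_B − x×(3290 − 2920), so x = (K_B − K_A)/(3290 − 2920) = 2503.68/370 = 6.77 km.

6.77 km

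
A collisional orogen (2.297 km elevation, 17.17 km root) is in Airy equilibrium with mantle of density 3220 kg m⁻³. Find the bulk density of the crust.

2840 kg m⁻³

ρ_c h = (ρ_m − ρ_c) r → ρ_c (h + r) = ρ_m r → ρ_c = ρ_m r / (h + r).
ρ_c = 3220 × 17.17 km / (2.297 km + 17.17 km) = 2840 kg m⁻³.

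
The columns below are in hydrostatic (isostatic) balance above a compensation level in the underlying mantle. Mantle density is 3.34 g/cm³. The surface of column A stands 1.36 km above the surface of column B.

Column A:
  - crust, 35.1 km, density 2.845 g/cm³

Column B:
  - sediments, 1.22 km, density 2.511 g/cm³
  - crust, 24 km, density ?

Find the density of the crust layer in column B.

Take the compensation level at the base of the deeper column (depth z_c below the surface of column A) and equate Σ ρ_i t_i down to z_c; mantle fills any gap and the z_c terms cancel.
Column A: 35.1×2.845 + (z_c − 35.1)×3.34
Column B: 1.36×0 + 1.22×2.511 + 24×ρ + (z_c − 1.36 − 25.22)×3.34
The z_c×3.34 term appears on both sides and cancels. Collect the known terms of each column as K = Σ(ρt)_known − 3.34 × (depth of known layers): K_A = 99.8595 − 3.34×35.1 = −17.3745; K_B = 3.06342 − 3.34×(1.36 + 25.22) = −85.71378.
Balance: K_A = K_B + 24×ρ, so ρ = (K_A − K_B)/24 = 68.3393/24 = 2.85 g/cm³.

2.85 g/cm³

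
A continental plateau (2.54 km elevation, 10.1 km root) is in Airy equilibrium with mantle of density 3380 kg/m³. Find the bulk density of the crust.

2700 kg/m³

ρ_c h = (ρ_m − ρ_c) r → ρ_c (h + r) = ρ_m r → ρ_c = ρ_m r / (h + r).
ρ_c = 3380 × 10.1 km / (2.54 km + 10.1 km) = 2700 kg/m³.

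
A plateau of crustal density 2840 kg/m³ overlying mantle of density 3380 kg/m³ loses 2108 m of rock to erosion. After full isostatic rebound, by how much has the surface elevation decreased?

337 m

Rebound u = e ρ_c/ρ_m = 2108 m × 2840/3380 = 1771 m.
Net surface drop = e − u = 2108 m − 1771 m = e (ρ_m − ρ_c)/ρ_m = 337 m.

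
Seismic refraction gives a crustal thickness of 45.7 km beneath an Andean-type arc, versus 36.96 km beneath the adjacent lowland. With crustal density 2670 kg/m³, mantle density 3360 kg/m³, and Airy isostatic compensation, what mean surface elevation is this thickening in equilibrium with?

Excess crust Δ = 45.7 km − 36.96 km = 8.74 km, split between elevation h and root r with h + r = Δ.
Airy balance ρ_c h = (ρ_m − ρ_c) r gives r = h ρ_c/(ρ_m − ρ_c), so h (1 + ρ_c/(ρ_m − ρ_c)) = Δ, i.e. h = Δ (ρ_m − ρ_c)/ρ_m.
h = 8.74 km × 690/3360 = 1.79 km.

1.79 km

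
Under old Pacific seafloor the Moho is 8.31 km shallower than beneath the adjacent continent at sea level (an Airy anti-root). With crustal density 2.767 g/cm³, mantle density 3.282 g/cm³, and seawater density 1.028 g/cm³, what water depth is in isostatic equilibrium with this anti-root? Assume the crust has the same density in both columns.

2.46 km

Replacing a thickness d of crust by seawater at the top must be balanced by replacing crust with mantle at the base: d (ρ_c − ρ_w) = a (ρ_m − ρ_c).
d = a (ρ_m − ρ_c)/(ρ_c − ρ_w) = 8.31 km × 0.515/1.739 = 2.46 km.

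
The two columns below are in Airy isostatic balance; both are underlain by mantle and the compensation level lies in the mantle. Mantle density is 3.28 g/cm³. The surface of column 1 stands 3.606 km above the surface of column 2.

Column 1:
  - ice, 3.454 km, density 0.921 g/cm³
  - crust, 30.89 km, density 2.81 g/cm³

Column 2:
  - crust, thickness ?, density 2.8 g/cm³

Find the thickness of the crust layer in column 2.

Take the compensation level at the base of the deeper column (depth z_c below the surface of column 1) and equate Σ ρ_i t_i down to z_c; mantle fills any gap and the z_c terms cancel.
Column 1: 3.454×0.921 + 30.89×2.81 + (z_c − 34.344)×3.28
Column 2: 3.606×0 + x×2.8 + (z_c − 3.606 − 0 − x)×3.28
The z_c×3.28 term appears on both sides and cancels. Collect the known terms of each column as K = Σ(ρt)_known − 3.28 × (depth of known layers): K_1 = 89.982034 − 3.28×34.344 = −22.666286; K_2 = 0 − 3.28×(3.606 + 0) = −11.82768.
Balance: K_1 = K_2 − x×(3.28 − 2.8), so x = (K_2 − K_1)/(3.28 − 2.8) = 10.8386/0.48 = 22.6 km.

22.6 km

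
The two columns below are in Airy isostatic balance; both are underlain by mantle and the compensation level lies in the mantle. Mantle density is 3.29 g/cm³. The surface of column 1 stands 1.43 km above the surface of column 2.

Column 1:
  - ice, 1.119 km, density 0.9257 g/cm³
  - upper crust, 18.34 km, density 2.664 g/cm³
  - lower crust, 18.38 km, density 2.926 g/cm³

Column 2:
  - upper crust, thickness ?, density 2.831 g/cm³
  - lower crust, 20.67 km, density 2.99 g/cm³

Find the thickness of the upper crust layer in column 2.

21.6 km

Take the compensation level at the base of the deeper column (depth z_c below the surface of column 1) and equate Σ ρ_i t_i down to z_c; mantle fills any gap and the z_c terms cancel.
Column 1: 1.119×0.9257 + 18.34×2.664 + 18.38×2.926 + (z_c − 37.839)×3.29
Column 2: 1.43×0 + x×2.831 + 20.67×2.99 + (z_c − 1.43 − 20.67 − x)×3.29
The z_c×3.29 term appears on both sides and cancels. Collect the known terms of each column as K = Σ(ρt)_known − 3.29 × (depth of known layers): K_1 = 103.673498 − 3.29×37.839 = −20.8168117; K_2 = 61.8033 − 3.29×(1.43 + 20.67) = −10.9057.
Balance: K_1 = K_2 − x×(3.29 − 2.831), so x = (K_2 − K_1)/(3.29 − 2.831) = 9.91111/0.459 = 21.6 km.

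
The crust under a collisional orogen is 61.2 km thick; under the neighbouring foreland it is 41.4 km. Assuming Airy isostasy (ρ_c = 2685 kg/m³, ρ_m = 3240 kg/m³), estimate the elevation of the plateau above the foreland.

Excess crust Δ = 61.2 km − 41.4 km = 19.8 km, split between elevation h and root r with h + r = Δ.
Airy balance ρ_c h = (ρ_m − ρ_c) r gives r = h ρ_c/(ρ_m − ρ_c), so h (1 + ρ_c/(ρ_m − ρ_c)) = Δ, i.e. h = Δ (ρ_m − ρ_c)/ρ_m.
h = 19.8 km × 555/3240 = 3.39 km.

3.39 km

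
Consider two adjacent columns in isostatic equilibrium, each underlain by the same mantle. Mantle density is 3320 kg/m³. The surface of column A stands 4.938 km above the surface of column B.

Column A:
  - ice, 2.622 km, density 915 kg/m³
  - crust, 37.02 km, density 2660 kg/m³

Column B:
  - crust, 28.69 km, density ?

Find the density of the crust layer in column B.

Take the compensation level at the base of the deeper column (depth z_c below the surface of column A) and equate Σ ρ_i t_i down to z_c; mantle fills any gap and the z_c terms cancel.
Column A: 2.622×915 + 37.02×2660 + (z_c − 39.642)×3320
Column B: 4.938×0 + 28.69×ρ + (z_c − 4.938 − 28.69)×3320
The z_c×3320 term appears on both sides and cancels. Collect the known terms of each column as K = Σ(ρt)_known − 3320 × (depth of known layers): K_A = 100872.33 − 3320×39.642 = −30739.11; K_B = 0 − 3320×(4.938 + 28.69) = −111644.96.
Balance: K_A = K_B + 28.69×ρ, so ρ = (K_A − K_B)/28.69 = 80905.9/28.69 = 2820 kg/m³.

2820 kg/m³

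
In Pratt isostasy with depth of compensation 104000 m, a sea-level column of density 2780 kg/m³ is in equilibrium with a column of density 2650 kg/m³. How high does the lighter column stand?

5100 m

ρ_ref D = ρ (D + h) → h = D (ρ_ref − ρ)/ρ.
h = 104000 m × (2780 − 2650)/2650 = 5100 m.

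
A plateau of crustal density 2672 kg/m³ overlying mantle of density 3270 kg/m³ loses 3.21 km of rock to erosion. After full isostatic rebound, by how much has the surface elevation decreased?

0.587 km

Rebound u = e ρ_c/ρ_m = 3.21 km × 2672/3270 = 2.623 km.
Net surface drop = e − u = 3.21 km − 2.623 km = e (ρ_m − ρ_c)/ρ_m = 0.587 km.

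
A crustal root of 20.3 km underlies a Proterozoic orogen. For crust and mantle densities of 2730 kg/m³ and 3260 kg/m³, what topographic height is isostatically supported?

In Airy isostatic equilibrium: ρ_c h = (ρ_m − ρ_c) r.
h = r (ρ_m − ρ_c) / ρ_c = 20.3 km × (3260 − 2730) / 2730 = 3.94 km.

3.94 km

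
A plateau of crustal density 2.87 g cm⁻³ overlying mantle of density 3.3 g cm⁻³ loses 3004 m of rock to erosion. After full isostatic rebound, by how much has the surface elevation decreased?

Rebound u = e ρ_c/ρ_m = 3004 m × 2.87/3.3 = 2613 m.
Net surface drop = e − u = 3004 m − 2613 m = e (ρ_m − ρ_c)/ρ_m = 391 m.

391 m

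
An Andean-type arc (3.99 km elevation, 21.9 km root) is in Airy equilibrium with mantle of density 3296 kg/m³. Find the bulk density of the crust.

2790 kg/m³

ρ_c h = (ρ_m − ρ_c) r → ρ_c (h + r) = ρ_m r → ρ_c = ρ_m r / (h + r).
ρ_c = 3296 × 21.9 km / (3.99 km + 21.9 km) = 2790 kg/m³.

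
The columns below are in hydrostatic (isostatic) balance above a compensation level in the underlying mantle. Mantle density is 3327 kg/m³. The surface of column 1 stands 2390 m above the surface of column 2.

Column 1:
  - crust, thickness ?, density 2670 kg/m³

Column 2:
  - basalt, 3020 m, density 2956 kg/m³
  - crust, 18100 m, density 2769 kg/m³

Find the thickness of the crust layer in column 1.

29200 m

Take the compensation level at the base of the deeper column (depth z_c below the surface of column 1) and equate Σ ρ_i t_i down to z_c; mantle fills any gap and the z_c terms cancel.
Column 1: x×2670 + (z_c − 0 − x)×3327
Column 2: 2390×0 + 3020×2956 + 18100×2769 + (z_c − 2390 − 21120)×3327
The z_c×3327 term appears on both sides and cancels. Collect the known terms of each column as K = Σ(ρt)_known − 3327 × (depth of known layers): K_1 = 0 − 3327×0 = 0; K_2 = 59046020 − 3327×(2390 + 21120) = −19171750.
Balance: K_1 − x×(3327 − 2670) = K_2, so x = (K_1 − K_2)/(3327 − 2670) = 19171800/657 = 29200 m.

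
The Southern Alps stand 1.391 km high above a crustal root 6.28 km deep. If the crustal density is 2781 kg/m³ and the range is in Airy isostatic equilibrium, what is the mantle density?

Airy balance: ρ_c h = (ρ_m − ρ_c) r → ρ_m = ρ_c (1 + h/r).
ρ_m = 2781 × (1 + 1.391 km/6.28 km) = 3400 kg/m³.

3400 kg/m³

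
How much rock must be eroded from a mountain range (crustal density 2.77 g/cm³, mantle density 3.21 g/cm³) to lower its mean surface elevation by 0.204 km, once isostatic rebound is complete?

1.49 km

Net drop Δ = e − u = e − e ρ_c/ρ_m = e (ρ_m − ρ_c)/ρ_m.
e = Δ ρ_m/(ρ_m − ρ_c) = 0.204 km × 3.21/0.44 = 1.49 km.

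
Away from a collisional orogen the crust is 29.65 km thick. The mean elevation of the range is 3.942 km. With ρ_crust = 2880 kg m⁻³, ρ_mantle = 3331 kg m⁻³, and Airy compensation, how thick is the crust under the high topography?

Root depth r = h ρ_c / (ρ_m − ρ_c) = 3.942 km × 2880 / 451 = 25.17 km.
Total thickness = T + h + r = 29.65 km + 3.942 km + 25.17 km = 58.8 km.

58.8 km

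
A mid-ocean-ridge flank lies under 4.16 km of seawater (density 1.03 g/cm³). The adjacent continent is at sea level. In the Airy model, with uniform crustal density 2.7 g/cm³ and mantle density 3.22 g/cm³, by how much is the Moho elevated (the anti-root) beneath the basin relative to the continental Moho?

Equating mass per unit area of the two columns: replacing crust with seawater at the top is compensated by replacing crust with mantle at the base: d (ρ_c − ρ_w) = a (ρ_m − ρ_c).
a = d (ρ_c − ρ_w)/(ρ_m − ρ_c) = 4.16 km × 1.67/0.52 = 13.4 km.

13.4 km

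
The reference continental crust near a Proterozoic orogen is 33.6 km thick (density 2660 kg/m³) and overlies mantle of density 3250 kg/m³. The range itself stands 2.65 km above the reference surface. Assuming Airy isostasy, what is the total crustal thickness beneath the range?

Root depth r = h ρ_c / (ρ_m − ρ_c) = 2.65 km × 2660 / 590 = 11.95 km.
Total thickness = T + h + r = 33.6 km + 2.65 km + 11.95 km = 48.2 km.

48.2 km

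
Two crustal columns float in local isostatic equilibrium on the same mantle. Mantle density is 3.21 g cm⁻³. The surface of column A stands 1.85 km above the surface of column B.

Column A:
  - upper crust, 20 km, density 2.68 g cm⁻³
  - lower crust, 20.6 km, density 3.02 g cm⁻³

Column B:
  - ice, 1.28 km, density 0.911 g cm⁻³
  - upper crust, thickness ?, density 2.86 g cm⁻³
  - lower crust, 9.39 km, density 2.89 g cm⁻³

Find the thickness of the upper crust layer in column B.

7.51 km

Take the compensation level at the base of the deeper column (depth z_c below the surface of column A) and equate Σ ρ_i t_i down to z_c; mantle fills any gap and the z_c terms cancel.
Column A: 20×2.68 + 20.6×3.02 + (z_c − 40.6)×3.21
Column B: 1.85×0 + 1.28×0.911 + x×2.86 + 9.39×2.89 + (z_c − 1.85 − 10.67 − x)×3.21
The z_c×3.21 term appears on both sides and cancels. Collect the known terms of each column as K = Σ(ρt)_known − 3.21 × (depth of known layers): K_A = 115.812 − 3.21×40.6 = −14.514; K_B = 28.30318 − 3.21×(1.85 + 10.67) = −11.88602.
Balance: K_A = K_B − x×(3.21 − 2.86), so x = (K_B − K_A)/(3.21 − 2.86) = 2.62798/0.35 = 7.51 km.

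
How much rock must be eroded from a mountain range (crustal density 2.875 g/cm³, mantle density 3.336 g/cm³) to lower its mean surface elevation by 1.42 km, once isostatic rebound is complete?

Net drop Δ = e − u = e − e ρ_c/ρ_m = e (ρ_m − ρ_c)/ρ_m.
e = Δ ρ_m/(ρ_m − ρ_c) = 1.42 km × 3.336/0.461 = 10.3 km.

10.3 km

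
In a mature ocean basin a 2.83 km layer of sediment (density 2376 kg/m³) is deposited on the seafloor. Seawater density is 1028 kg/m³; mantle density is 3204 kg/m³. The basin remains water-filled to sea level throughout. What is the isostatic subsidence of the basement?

1.75 km

Submarine loading: the sediment displaces seawater, and the subsidence is in turn flooded, so s (ρ_m − ρ_w) = t (ρ_sed − ρ_w).
s = 2.83 km × (2376 − 1028) / (3204 − 1028) = 1.75 km.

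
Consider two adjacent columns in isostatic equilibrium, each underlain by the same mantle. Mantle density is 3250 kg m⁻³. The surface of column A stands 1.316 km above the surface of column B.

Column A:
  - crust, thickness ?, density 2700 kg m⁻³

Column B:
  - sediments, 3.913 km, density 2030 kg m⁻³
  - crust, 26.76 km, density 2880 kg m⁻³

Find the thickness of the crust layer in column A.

34.5 km

Take the compensation level at the base of the deeper column (depth z_c below the surface of column A) and equate Σ ρ_i t_i down to z_c; mantle fills any gap and the z_c terms cancel.
Column A: x×2700 + (z_c − 0 − x)×3250
Column B: 1.316×0 + 3.913×2030 + 26.76×2880 + (z_c − 1.316 − 30.673)×3250
The z_c×3250 term appears on both sides and cancels. Collect the known terms of each column as K = Σ(ρt)_known − 3250 × (depth of known layers): K_A = 0 − 3250×0 = 0; K_B = 85012.19 − 3250×(1.316 + 30.673) = −18952.06.
Balance: K_A − x×(3250 − 2700) = K_B, so x = (K_A − K_B)/(3250 − 2700) = 18952.1/550 = 34.5 km.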